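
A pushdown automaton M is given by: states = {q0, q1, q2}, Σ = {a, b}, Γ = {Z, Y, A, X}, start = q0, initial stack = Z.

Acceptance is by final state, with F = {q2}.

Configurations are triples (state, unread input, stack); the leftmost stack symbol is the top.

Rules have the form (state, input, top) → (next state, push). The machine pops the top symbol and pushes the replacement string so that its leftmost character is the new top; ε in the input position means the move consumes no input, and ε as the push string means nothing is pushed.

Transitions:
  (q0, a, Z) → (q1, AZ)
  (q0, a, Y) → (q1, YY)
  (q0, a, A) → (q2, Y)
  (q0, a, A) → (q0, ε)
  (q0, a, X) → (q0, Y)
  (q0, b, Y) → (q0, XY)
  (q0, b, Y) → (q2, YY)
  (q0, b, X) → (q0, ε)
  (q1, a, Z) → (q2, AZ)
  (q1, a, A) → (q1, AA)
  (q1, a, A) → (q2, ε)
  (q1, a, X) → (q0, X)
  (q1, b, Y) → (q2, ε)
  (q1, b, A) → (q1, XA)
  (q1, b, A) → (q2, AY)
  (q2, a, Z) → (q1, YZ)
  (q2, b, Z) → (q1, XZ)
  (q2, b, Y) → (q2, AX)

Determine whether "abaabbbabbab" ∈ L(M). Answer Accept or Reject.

Accept

One accepting computation: (q0, abaabbbabbab, Z) ⊢ (q1, baabbbabbab, AZ) ⊢ (q1, aabbbabbab, XAZ) ⊢ (q0, abbbabbab, XAZ) ⊢ (q0, bbbabbab, YAZ) ⊢ (q0, bbabbab, XYAZ) ⊢ (q0, babbab, YAZ) ⊢ (q0, abbab, XYAZ) ⊢ (q0, bbab, YYAZ) ⊢ (q0, bab, XYYAZ) ⊢ (q0, ab, YYAZ) ⊢ (q1, b, YYYAZ) ⊢ (q2, ε, YYAZ)
All input consumed and state q2 ∈ F.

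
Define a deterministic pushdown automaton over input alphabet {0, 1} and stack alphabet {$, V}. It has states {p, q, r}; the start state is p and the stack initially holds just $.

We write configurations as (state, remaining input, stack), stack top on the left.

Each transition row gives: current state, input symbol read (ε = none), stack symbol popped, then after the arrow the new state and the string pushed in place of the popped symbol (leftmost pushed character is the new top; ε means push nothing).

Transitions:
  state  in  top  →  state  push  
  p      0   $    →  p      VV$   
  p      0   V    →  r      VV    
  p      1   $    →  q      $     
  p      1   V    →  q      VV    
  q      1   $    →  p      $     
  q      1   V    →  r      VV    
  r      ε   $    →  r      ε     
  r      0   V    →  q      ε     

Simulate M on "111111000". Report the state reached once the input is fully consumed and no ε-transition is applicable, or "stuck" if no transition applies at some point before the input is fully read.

q

(p, 111111000, $)
  read 1, top $: go to q, push $ → (q, 11111000, $)
  read 1, top $: go to p, push $ → (p, 1111000, $)
  read 1, top $: go to q, push $ → (q, 111000, $)
  read 1, top $: go to p, push $ → (p, 11000, $)
  read 1, top $: go to q, push $ → (q, 1000, $)
  read 1, top $: go to p, push $ → (p, 000, $)
  read 0, top $: go to p, push VV$ → (p, 00, VV$)
  read 0, top V: go to r, push VV → (r, 0, VVV$)
  read 0, top V: go to q, push ε → (q, ε, VV$)
All input consumed; M is in state q.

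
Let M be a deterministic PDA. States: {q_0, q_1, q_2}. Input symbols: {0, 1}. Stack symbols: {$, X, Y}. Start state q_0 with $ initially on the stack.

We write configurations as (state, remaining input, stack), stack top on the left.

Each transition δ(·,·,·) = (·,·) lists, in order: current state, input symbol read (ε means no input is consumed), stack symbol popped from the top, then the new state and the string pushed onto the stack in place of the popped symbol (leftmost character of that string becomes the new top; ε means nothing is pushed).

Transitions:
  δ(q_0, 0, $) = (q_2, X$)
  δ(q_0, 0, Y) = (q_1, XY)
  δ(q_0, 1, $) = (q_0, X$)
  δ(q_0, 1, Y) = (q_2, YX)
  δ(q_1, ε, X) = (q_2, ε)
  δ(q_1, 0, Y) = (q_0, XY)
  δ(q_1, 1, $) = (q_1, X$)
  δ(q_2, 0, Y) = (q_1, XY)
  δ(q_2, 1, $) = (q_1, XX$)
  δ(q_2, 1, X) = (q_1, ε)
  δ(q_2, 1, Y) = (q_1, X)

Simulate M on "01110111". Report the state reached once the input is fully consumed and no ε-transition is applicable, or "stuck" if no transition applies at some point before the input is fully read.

stuck

(q_0, 01110111, $)
  read 0, top $: go to q_2, push X$ → (q_2, 1110111, X$)
  read 1, top X: go to q_1, push ε → (q_1, 110111, $)
  read 1, top $: go to q_1, push X$ → (q_1, 10111, X$)
  ε-move, top X: go to q_2, push ε → (q_2, 10111, $)
  read 1, top $: go to q_1, push XX$ → (q_1, 0111, XX$)
  ε-move, top X: go to q_2, push ε → (q_2, 0111, X$)
No transition for (q_2, 0, top X); M blocks with input 0111 remaining.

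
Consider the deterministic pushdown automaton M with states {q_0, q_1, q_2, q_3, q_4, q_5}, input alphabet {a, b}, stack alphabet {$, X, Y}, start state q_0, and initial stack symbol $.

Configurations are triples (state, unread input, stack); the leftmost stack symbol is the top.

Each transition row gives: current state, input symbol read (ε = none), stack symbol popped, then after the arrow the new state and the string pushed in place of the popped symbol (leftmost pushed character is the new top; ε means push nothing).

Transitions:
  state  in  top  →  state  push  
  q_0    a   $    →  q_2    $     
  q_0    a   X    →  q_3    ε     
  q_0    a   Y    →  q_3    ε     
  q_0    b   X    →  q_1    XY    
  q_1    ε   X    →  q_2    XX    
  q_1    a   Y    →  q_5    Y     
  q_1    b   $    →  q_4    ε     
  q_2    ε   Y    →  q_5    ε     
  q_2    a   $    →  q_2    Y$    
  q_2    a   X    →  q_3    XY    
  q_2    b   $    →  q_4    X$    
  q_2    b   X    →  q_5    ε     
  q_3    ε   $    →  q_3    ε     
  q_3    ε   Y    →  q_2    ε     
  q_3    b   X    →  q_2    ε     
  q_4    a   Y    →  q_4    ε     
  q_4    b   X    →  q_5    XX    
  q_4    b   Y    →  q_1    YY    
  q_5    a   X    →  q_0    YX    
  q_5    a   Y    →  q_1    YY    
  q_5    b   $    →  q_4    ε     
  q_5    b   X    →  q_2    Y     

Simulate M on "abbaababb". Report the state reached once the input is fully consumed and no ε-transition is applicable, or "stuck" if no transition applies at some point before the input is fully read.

(q_0, abbaababb, $)
  read a, top $: go to q_2, push $ → (q_2, bbaababb, $)
  read b, top $: go to q_4, push X$ → (q_4, baababb, X$)
  read b, top X: go to q_5, push XX → (q_5, aababb, XX$)
  read a, top X: go to q_0, push YX → (q_0, ababb, YXX$)
  read a, top Y: go to q_3, push ε → (q_3, babb, XX$)
  read b, top X: go to q_2, push ε → (q_2, abb, X$)
  read a, top X: go to q_3, push XY → (q_3, bb, XY$)
  read b, top X: go to q_2, push ε → (q_2, b, Y$)
  ε-move, top Y: go to q_5, push ε → (q_5, b, $)
  read b, top $: go to q_4, push ε → (q_4, ε, ε)
All input consumed; M is in state q_4.

q_4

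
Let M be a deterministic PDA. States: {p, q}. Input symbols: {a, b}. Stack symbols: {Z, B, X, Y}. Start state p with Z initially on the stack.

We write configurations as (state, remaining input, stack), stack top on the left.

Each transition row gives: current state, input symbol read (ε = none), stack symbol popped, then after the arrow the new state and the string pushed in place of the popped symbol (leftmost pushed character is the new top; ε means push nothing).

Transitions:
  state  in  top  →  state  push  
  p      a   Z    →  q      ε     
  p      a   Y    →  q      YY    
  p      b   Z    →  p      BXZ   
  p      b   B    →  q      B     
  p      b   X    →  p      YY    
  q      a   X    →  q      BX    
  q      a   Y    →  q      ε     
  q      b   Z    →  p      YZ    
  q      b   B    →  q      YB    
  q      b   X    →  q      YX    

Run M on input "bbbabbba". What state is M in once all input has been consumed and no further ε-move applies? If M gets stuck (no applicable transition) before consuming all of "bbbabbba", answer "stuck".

(p, bbbabbba, Z)
  read b, top Z: go to p, push BXZ → (p, bbabbba, BXZ)
  read b, top B: go to q, push B → (q, babbba, BXZ)
  read b, top B: go to q, push YB → (q, abbba, YBXZ)
  read a, top Y: go to q, push ε → (q, bbba, BXZ)
  read b, top B: go to q, push YB → (q, bba, YBXZ)
No transition for (q, b, top Y); M blocks with input bba remaining.

stuck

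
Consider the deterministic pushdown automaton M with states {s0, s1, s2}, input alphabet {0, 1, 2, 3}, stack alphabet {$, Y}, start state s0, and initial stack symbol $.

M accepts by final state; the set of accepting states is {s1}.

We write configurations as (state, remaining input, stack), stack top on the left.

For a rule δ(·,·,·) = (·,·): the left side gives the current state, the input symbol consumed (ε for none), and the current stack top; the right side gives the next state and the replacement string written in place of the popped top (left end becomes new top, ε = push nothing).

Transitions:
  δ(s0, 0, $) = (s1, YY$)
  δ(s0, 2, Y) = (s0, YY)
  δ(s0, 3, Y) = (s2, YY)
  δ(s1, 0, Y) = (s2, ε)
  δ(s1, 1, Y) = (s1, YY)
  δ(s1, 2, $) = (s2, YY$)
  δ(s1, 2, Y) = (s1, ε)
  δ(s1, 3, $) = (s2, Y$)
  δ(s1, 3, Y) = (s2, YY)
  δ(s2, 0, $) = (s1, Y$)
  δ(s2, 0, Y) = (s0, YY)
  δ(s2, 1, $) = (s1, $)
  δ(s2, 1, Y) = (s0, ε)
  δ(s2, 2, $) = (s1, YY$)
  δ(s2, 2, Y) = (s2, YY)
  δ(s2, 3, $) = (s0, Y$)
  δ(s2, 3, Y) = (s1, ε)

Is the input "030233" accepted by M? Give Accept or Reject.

Accept

(s0, 030233, $)
  read 0, top $: go to s1, push YY$ → (s1, 30233, YY$)
  read 3, top Y: go to s2, push YY → (s2, 0233, YYY$)
  read 0, top Y: go to s0, push YY → (s0, 233, YYYY$)
  read 2, top Y: go to s0, push YY → (s0, 33, YYYYY$)
  read 3, top Y: go to s2, push YY → (s2, 3, YYYYYY$)
  read 3, top Y: go to s1, push ε → (s1, ε, YYYYY$)
All input consumed; state s1 ∈ F.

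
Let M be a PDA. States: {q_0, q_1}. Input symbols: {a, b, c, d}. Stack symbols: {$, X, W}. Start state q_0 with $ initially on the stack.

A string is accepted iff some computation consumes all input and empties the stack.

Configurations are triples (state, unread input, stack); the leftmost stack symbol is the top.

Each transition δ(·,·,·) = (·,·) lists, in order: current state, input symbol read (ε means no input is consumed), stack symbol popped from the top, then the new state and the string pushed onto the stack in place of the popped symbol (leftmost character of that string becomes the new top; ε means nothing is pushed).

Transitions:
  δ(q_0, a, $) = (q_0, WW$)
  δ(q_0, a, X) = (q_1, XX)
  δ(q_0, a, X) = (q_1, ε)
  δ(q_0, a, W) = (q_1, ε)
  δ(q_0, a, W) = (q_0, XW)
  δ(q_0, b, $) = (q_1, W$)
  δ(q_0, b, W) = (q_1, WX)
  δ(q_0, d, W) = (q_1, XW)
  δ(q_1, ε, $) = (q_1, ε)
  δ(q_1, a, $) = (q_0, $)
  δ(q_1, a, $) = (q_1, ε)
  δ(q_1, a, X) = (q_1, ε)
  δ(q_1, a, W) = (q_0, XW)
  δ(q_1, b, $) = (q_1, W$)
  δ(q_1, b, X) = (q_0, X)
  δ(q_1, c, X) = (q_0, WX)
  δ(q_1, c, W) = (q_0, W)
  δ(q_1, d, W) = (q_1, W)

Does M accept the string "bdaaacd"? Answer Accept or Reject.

No computation consumes all input and empties the stack.

Reject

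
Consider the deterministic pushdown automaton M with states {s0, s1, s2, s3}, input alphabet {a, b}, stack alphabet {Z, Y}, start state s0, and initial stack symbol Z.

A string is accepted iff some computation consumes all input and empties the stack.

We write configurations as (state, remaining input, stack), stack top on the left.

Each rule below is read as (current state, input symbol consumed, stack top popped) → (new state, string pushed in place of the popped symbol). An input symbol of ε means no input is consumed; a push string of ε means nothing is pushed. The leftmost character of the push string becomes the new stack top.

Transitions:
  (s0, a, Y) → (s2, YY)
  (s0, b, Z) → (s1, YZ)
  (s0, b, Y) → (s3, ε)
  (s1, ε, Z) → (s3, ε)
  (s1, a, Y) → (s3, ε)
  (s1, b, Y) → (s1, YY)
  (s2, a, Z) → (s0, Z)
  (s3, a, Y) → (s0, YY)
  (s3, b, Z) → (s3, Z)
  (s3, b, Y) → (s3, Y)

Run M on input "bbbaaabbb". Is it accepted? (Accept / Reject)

(s0, bbbaaabbb, Z)
  read b, top Z: go to s1, push YZ → (s1, bbaaabbb, YZ)
  read b, top Y: go to s1, push YY → (s1, baaabbb, YYZ)
  read b, top Y: go to s1, push YY → (s1, aaabbb, YYYZ)
  read a, top Y: go to s3, push ε → (s3, aabbb, YYZ)
  read a, top Y: go to s0, push YY → (s0, abbb, YYYZ)
  read a, top Y: go to s2, push YY → (s2, bbb, YYYYZ)
No transition applies at (s2, bbb, YYYYZ); input not fully consumed.

Reject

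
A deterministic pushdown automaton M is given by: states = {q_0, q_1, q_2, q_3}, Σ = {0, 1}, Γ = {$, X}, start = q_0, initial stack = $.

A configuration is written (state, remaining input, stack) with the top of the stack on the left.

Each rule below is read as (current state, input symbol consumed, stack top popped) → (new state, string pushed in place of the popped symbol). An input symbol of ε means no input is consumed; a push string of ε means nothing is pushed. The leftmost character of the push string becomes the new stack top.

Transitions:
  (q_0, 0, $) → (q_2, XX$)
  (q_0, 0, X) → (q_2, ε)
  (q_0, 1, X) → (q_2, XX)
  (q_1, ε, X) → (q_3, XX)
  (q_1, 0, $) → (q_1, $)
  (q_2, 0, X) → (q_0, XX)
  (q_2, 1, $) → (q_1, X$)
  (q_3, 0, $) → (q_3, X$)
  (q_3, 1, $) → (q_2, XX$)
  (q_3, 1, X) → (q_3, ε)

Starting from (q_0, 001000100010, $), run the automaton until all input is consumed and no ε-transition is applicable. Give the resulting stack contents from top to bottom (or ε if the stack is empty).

(q_0, 001000100010, $)
  read 0, top $: go to q_2, push XX$ → (q_2, 01000100010, XX$)
  read 0, top X: go to q_0, push XX → (q_0, 1000100010, XXX$)
  read 1, top X: go to q_2, push XX → (q_2, 000100010, XXXX$)
  read 0, top X: go to q_0, push XX → (q_0, 00100010, XXXXX$)
  read 0, top X: go to q_2, push ε → (q_2, 0100010, XXXX$)
  read 0, top X: go to q_0, push XX → (q_0, 100010, XXXXX$)
  read 1, top X: go to q_2, push XX → (q_2, 00010, XXXXXX$)
  read 0, top X: go to q_0, push XX → (q_0, 0010, XXXXXXX$)
  read 0, top X: go to q_2, push ε → (q_2, 010, XXXXXX$)
  read 0, top X: go to q_0, push XX → (q_0, 10, XXXXXXX$)
  read 1, top X: go to q_2, push XX → (q_2, 0, XXXXXXXX$)
  read 0, top X: go to q_0, push XX → (q_0, ε, XXXXXXXXX$)
All input consumed in state q_0 with stack XXXXXXXXX$.

XXXXXXXXX$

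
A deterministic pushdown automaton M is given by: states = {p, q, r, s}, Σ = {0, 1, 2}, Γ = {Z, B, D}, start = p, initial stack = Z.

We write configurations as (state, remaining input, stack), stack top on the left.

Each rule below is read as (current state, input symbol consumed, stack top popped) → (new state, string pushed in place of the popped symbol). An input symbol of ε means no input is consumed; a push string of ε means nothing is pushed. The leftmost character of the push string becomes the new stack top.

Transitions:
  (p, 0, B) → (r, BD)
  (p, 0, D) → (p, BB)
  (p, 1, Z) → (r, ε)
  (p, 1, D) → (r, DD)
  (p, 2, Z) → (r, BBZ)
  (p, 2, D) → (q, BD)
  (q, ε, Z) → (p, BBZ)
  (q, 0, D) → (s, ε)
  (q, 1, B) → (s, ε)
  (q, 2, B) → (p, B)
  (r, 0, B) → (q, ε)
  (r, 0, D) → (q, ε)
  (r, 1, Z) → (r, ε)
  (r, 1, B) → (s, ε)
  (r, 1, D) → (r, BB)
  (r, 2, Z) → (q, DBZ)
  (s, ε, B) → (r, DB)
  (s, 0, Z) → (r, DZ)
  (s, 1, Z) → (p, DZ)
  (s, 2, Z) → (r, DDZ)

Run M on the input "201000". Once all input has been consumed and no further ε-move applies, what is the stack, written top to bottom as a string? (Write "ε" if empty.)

BDBZ

(p, 201000, Z)
  read 2, top Z: go to r, push BBZ → (r, 01000, BBZ)
  read 0, top B: go to q, push ε → (q, 1000, BZ)
  read 1, top B: go to s, push ε → (s, 000, Z)
  read 0, top Z: go to r, push DZ → (r, 00, DZ)
  read 0, top D: go to q, push ε → (q, 0, Z)
  ε-move, top Z: go to p, push BBZ → (p, 0, BBZ)
  read 0, top B: go to r, push BD → (r, ε, BDBZ)
All input consumed in state r with stack BDBZ.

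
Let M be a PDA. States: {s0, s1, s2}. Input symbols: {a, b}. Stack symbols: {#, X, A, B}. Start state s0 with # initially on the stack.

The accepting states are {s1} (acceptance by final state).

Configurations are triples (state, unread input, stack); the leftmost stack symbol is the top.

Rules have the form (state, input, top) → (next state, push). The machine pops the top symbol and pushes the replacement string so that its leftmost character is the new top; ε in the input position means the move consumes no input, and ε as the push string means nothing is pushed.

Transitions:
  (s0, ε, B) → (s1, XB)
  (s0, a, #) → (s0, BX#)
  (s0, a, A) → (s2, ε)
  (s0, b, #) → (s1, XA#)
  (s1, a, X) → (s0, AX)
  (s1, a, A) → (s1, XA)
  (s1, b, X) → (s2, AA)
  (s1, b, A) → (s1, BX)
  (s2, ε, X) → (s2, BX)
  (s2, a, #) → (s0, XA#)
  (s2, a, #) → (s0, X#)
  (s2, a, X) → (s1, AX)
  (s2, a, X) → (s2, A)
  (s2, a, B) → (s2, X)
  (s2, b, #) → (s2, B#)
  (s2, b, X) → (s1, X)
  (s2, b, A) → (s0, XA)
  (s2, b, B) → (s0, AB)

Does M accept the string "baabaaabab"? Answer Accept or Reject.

Reject

No computation consumes all input and reaches a final state.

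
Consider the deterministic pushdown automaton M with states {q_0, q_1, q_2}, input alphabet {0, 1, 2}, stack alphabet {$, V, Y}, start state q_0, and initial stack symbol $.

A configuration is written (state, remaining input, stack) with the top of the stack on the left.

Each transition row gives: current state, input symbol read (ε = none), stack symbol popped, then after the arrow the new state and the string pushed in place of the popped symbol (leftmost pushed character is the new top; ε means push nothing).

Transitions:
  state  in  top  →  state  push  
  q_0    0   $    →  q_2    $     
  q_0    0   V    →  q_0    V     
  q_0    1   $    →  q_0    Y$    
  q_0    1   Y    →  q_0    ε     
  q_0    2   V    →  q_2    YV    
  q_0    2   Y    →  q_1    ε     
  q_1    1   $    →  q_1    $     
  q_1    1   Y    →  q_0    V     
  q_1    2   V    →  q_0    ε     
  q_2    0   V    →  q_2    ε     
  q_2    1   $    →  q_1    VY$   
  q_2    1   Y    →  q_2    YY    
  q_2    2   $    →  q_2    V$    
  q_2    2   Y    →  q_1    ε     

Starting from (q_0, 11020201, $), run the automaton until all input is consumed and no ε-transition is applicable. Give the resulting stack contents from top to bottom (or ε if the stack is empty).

VY$

(q_0, 11020201, $)
  read 1, top $: go to q_0, push Y$ → (q_0, 1020201, Y$)
  read 1, top Y: go to q_0, push ε → (q_0, 020201, $)
  read 0, top $: go to q_2, push $ → (q_2, 20201, $)
  read 2, top $: go to q_2, push V$ → (q_2, 0201, V$)
  read 0, top V: go to q_2, push ε → (q_2, 201, $)
  read 2, top $: go to q_2, push V$ → (q_2, 01, V$)
  read 0, top V: go to q_2, push ε → (q_2, 1, $)
  read 1, top $: go to q_1, push VY$ → (q_1, ε, VY$)
All input consumed in state q_1 with stack VY$.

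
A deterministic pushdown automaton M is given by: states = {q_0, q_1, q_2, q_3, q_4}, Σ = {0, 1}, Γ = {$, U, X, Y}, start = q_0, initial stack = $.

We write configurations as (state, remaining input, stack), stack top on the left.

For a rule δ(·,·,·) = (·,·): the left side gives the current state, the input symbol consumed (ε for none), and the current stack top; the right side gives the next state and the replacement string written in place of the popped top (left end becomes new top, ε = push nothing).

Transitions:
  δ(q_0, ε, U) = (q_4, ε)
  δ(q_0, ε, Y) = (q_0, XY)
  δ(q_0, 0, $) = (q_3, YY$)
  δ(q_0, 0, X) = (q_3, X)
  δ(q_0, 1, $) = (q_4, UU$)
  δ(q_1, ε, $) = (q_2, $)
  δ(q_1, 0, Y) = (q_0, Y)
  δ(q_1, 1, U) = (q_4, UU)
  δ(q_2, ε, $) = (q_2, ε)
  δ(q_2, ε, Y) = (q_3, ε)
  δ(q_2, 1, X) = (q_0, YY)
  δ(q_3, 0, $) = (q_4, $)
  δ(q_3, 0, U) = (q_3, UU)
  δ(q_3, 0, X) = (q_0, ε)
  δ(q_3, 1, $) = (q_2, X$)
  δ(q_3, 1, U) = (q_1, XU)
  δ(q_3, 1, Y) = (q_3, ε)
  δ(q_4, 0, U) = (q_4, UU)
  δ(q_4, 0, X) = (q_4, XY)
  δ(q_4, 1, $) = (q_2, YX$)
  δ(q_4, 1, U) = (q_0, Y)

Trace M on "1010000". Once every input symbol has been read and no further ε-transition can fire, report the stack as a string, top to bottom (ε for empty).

(q_0, 1010000, $)
  read 1, top $: go to q_4, push UU$ → (q_4, 010000, UU$)
  read 0, top U: go to q_4, push UU → (q_4, 10000, UUU$)
  read 1, top U: go to q_0, push Y → (q_0, 0000, YUU$)
  ε-move, top Y: go to q_0, push XY → (q_0, 0000, XYUU$)
  read 0, top X: go to q_3, push X → (q_3, 000, XYUU$)
  read 0, top X: go to q_0, push ε → (q_0, 00, YUU$)
  ε-move, top Y: go to q_0, push XY → (q_0, 00, XYUU$)
  read 0, top X: go to q_3, push X → (q_3, 0, XYUU$)
  read 0, top X: go to q_0, push ε → (q_0, ε, YUU$)
  ε-move, top Y: go to q_0, push XY → (q_0, ε, XYUU$)
All input consumed in state q_0 with stack XYUU$.

XYUU$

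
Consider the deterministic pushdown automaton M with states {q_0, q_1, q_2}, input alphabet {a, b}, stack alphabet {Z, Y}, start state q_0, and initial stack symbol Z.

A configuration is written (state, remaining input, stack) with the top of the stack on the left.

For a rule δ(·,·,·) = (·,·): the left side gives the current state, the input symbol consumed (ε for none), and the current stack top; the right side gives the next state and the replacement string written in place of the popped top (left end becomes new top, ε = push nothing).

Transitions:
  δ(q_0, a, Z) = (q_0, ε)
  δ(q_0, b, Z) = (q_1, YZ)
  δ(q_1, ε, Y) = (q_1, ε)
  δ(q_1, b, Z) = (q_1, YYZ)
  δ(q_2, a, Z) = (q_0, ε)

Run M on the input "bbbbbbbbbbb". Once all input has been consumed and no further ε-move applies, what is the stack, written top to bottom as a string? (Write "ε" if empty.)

Z

(q_0, bbbbbbbbbbb, Z)
  read b, top Z: go to q_1, push YZ → (q_1, bbbbbbbbbb, YZ)
  ε-move, top Y: go to q_1, push ε → (q_1, bbbbbbbbbb, Z)
  read b, top Z: go to q_1, push YYZ → (q_1, bbbbbbbbb, YYZ)
  ε-move, top Y: go to q_1, push ε → (q_1, bbbbbbbbb, YZ)
  ε-move, top Y: go to q_1, push ε → (q_1, bbbbbbbbb, Z)
  read b, top Z: go to q_1, push YYZ → (q_1, bbbbbbbb, YYZ)
  ε-move, top Y: go to q_1, push ε → (q_1, bbbbbbbb, YZ)
  ε-move, top Y: go to q_1, push ε → (q_1, bbbbbbbb, Z)
  read b, top Z: go to q_1, push YYZ → (q_1, bbbbbbb, YYZ)
  ε-move, top Y: go to q_1, push ε → (q_1, bbbbbbb, YZ)
  ε-move, top Y: go to q_1, push ε → (q_1, bbbbbbb, Z)
  read b, top Z: go to q_1, push YYZ → (q_1, bbbbbb, YYZ)
  ε-move, top Y: go to q_1, push ε → (q_1, bbbbbb, YZ)
  ε-move, top Y: go to q_1, push ε → (q_1, bbbbbb, Z)
  read b, top Z: go to q_1, push YYZ → (q_1, bbbbb, YYZ)
  ε-move, top Y: go to q_1, push ε → (q_1, bbbbb, YZ)
  ε-move, top Y: go to q_1, push ε → (q_1, bbbbb, Z)
  read b, top Z: go to q_1, push YYZ → (q_1, bbbb, YYZ)
  ε-move, top Y: go to q_1, push ε → (q_1, bbbb, YZ)
  ε-move, top Y: go to q_1, push ε → (q_1, bbbb, Z)
  read b, top Z: go to q_1, push YYZ → (q_1, bbb, YYZ)
  ε-move, top Y: go to q_1, push ε → (q_1, bbb, YZ)
  ε-move, top Y: go to q_1, push ε → (q_1, bbb, Z)
  read b, top Z: go to q_1, push YYZ → (q_1, bb, YYZ)
  ε-move, top Y: go to q_1, push ε → (q_1, bb, YZ)
  ε-move, top Y: go to q_1, push ε → (q_1, bb, Z)
  read b, top Z: go to q_1, push YYZ → (q_1, b, YYZ)
  ε-move, top Y: go to q_1, push ε → (q_1, b, YZ)
  ε-move, top Y: go to q_1, push ε → (q_1, b, Z)
  read b, top Z: go to q_1, push YYZ → (q_1, ε, YYZ)
  ε-move, top Y: go to q_1, push ε → (q_1, ε, YZ)
  ε-move, top Y: go to q_1, push ε → (q_1, ε, Z)
All input consumed in state q_1 with stack Z.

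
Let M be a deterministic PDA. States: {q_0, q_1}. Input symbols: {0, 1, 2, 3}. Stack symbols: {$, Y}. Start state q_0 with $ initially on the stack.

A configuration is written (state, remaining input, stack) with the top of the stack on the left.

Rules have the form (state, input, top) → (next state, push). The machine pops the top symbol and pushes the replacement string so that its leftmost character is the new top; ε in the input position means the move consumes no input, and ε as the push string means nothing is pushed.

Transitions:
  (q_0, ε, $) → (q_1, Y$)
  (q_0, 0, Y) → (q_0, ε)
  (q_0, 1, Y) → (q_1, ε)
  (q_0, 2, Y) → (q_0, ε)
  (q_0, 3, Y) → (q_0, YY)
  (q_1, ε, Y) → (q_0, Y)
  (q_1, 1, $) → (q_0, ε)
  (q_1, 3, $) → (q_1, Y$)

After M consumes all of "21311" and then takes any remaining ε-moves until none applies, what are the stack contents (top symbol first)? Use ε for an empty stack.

(q_0, 21311, $)
  ε-move, top $: go to q_1, push Y$ → (q_1, 21311, Y$)
  ε-move, top Y: go to q_0, push Y → (q_0, 21311, Y$)
  read 2, top Y: go to q_0, push ε → (q_0, 1311, $)
  ε-move, top $: go to q_1, push Y$ → (q_1, 1311, Y$)
  ε-move, top Y: go to q_0, push Y → (q_0, 1311, Y$)
  read 1, top Y: go to q_1, push ε → (q_1, 311, $)
  read 3, top $: go to q_1, push Y$ → (q_1, 11, Y$)
  ε-move, top Y: go to q_0, push Y → (q_0, 11, Y$)
  read 1, top Y: go to q_1, push ε → (q_1, 1, $)
  read 1, top $: go to q_0, push ε → (q_0, ε, ε)
All input consumed in state q_0 with stack ε.

ε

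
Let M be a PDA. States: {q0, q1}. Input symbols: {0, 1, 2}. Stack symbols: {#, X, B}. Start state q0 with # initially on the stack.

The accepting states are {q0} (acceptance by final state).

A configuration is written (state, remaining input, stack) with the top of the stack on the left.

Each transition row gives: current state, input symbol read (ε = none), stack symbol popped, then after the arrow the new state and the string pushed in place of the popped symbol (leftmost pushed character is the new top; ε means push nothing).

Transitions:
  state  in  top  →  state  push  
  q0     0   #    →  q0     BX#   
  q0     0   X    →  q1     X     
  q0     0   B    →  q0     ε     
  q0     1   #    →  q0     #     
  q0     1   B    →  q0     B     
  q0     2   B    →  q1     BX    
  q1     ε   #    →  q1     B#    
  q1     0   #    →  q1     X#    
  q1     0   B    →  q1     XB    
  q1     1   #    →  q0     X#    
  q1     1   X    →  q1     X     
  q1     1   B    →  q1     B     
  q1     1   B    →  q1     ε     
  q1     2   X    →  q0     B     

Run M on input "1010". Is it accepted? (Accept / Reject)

Accept

One accepting computation: (q0, 1010, #) ⊢ (q0, 010, #) ⊢ (q0, 10, BX#) ⊢ (q0, 0, BX#) ⊢ (q0, ε, X#)
All input consumed and state q0 ∈ F.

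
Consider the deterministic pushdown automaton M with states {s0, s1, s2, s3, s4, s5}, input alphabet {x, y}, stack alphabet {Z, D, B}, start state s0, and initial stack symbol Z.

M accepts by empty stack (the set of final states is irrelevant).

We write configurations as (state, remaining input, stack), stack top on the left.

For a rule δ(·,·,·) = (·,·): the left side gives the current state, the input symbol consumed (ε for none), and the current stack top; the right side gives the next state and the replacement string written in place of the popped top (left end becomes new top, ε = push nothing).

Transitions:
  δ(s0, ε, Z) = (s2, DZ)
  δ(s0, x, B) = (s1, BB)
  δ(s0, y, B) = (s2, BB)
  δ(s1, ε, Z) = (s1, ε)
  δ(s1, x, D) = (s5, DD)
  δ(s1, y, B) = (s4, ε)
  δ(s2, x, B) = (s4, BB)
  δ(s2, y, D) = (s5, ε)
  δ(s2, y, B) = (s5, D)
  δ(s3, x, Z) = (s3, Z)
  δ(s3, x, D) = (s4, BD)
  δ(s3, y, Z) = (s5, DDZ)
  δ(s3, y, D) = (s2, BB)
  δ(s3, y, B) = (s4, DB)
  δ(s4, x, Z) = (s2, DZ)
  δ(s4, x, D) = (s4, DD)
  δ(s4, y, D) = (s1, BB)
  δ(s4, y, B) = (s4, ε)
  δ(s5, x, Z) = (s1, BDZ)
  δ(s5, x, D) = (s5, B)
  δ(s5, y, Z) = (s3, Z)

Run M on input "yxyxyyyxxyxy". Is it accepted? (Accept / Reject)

(s0, yxyxyyyxxyxy, Z)
  ε-move, top Z: go to s2, push DZ → (s2, yxyxyyyxxyxy, DZ)
  read y, top D: go to s5, push ε → (s5, xyxyyyxxyxy, Z)
  read x, top Z: go to s1, push BDZ → (s1, yxyyyxxyxy, BDZ)
  read y, top B: go to s4, push ε → (s4, xyyyxxyxy, DZ)
  read x, top D: go to s4, push DD → (s4, yyyxxyxy, DDZ)
  read y, top D: go to s1, push BB → (s1, yyxxyxy, BBDZ)
  read y, top B: go to s4, push ε → (s4, yxxyxy, BDZ)
  read y, top B: go to s4, push ε → (s4, xxyxy, DZ)
  read x, top D: go to s4, push DD → (s4, xyxy, DDZ)
  read x, top D: go to s4, push DD → (s4, yxy, DDDZ)
  read y, top D: go to s1, push BB → (s1, xy, BBDDZ)
No transition applies at (s1, xy, BBDDZ); input not fully consumed.

Reject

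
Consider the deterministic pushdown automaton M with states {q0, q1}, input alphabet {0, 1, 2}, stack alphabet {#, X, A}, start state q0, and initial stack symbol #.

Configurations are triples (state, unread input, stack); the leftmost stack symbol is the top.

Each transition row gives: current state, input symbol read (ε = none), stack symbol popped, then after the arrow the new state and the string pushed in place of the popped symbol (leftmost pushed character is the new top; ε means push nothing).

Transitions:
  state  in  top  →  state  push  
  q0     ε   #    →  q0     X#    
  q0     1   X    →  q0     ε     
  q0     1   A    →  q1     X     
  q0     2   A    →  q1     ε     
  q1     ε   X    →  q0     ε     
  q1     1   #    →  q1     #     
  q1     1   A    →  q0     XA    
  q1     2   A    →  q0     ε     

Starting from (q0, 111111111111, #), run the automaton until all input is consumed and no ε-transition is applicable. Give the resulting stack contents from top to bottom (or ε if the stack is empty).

(q0, 111111111111, #)
  ε-move, top #: go to q0, push X# → (q0, 111111111111, X#)
  read 1, top X: go to q0, push ε → (q0, 11111111111, #)
  ε-move, top #: go to q0, push X# → (q0, 11111111111, X#)
  read 1, top X: go to q0, push ε → (q0, 1111111111, #)
  ε-move, top #: go to q0, push X# → (q0, 1111111111, X#)
  read 1, top X: go to q0, push ε → (q0, 111111111, #)
  ε-move, top #: go to q0, push X# → (q0, 111111111, X#)
  read 1, top X: go to q0, push ε → (q0, 11111111, #)
  ε-move, top #: go to q0, push X# → (q0, 11111111, X#)
  read 1, top X: go to q0, push ε → (q0, 1111111, #)
  ε-move, top #: go to q0, push X# → (q0, 1111111, X#)
  read 1, top X: go to q0, push ε → (q0, 111111, #)
  ε-move, top #: go to q0, push X# → (q0, 111111, X#)
  read 1, top X: go to q0, push ε → (q0, 11111, #)
  ε-move, top #: go to q0, push X# → (q0, 11111, X#)
  read 1, top X: go to q0, push ε → (q0, 1111, #)
  ε-move, top #: go to q0, push X# → (q0, 1111, X#)
  read 1, top X: go to q0, push ε → (q0, 111, #)
  ε-move, top #: go to q0, push X# → (q0, 111, X#)
  read 1, top X: go to q0, push ε → (q0, 11, #)
  ε-move, top #: go to q0, push X# → (q0, 11, X#)
  read 1, top X: go to q0, push ε → (q0, 1, #)
  ε-move, top #: go to q0, push X# → (q0, 1, X#)
  read 1, top X: go to q0, push ε → (q0, ε, #)
  ε-move, top #: go to q0, push X# → (q0, ε, X#)
All input consumed in state q0 with stack X#.

X#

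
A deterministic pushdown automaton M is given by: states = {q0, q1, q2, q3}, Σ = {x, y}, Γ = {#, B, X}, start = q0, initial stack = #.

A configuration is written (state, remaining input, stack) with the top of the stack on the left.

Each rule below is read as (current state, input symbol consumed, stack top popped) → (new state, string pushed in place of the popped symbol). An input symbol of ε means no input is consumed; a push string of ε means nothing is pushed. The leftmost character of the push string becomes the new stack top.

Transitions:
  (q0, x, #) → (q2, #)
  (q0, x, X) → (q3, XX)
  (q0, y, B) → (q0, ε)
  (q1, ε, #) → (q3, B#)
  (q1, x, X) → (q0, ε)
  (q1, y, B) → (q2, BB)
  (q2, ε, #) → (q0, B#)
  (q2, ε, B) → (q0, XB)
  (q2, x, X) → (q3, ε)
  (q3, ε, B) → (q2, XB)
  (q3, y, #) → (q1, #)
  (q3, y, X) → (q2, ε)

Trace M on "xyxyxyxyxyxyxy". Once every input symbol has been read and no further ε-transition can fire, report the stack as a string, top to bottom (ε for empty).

#

(q0, xyxyxyxyxyxyxy, #)
  read x, top #: go to q2, push # → (q2, yxyxyxyxyxyxy, #)
  ε-move, top #: go to q0, push B# → (q0, yxyxyxyxyxyxy, B#)
  read y, top B: go to q0, push ε → (q0, xyxyxyxyxyxy, #)
  read x, top #: go to q2, push # → (q2, yxyxyxyxyxy, #)
  ε-move, top #: go to q0, push B# → (q0, yxyxyxyxyxy, B#)
  read y, top B: go to q0, push ε → (q0, xyxyxyxyxy, #)
  read x, top #: go to q2, push # → (q2, yxyxyxyxy, #)
  ε-move, top #: go to q0, push B# → (q0, yxyxyxyxy, B#)
  read y, top B: go to q0, push ε → (q0, xyxyxyxy, #)
  read x, top #: go to q2, push # → (q2, yxyxyxy, #)
  ε-move, top #: go to q0, push B# → (q0, yxyxyxy, B#)
  read y, top B: go to q0, push ε → (q0, xyxyxy, #)
  read x, top #: go to q2, push # → (q2, yxyxy, #)
  ε-move, top #: go to q0, push B# → (q0, yxyxy, B#)
  read y, top B: go to q0, push ε → (q0, xyxy, #)
  read x, top #: go to q2, push # → (q2, yxy, #)
  ε-move, top #: go to q0, push B# → (q0, yxy, B#)
  read y, top B: go to q0, push ε → (q0, xy, #)
  read x, top #: go to q2, push # → (q2, y, #)
  ε-move, top #: go to q0, push B# → (q0, y, B#)
  read y, top B: go to q0, push ε → (q0, ε, #)
All input consumed in state q0 with stack #.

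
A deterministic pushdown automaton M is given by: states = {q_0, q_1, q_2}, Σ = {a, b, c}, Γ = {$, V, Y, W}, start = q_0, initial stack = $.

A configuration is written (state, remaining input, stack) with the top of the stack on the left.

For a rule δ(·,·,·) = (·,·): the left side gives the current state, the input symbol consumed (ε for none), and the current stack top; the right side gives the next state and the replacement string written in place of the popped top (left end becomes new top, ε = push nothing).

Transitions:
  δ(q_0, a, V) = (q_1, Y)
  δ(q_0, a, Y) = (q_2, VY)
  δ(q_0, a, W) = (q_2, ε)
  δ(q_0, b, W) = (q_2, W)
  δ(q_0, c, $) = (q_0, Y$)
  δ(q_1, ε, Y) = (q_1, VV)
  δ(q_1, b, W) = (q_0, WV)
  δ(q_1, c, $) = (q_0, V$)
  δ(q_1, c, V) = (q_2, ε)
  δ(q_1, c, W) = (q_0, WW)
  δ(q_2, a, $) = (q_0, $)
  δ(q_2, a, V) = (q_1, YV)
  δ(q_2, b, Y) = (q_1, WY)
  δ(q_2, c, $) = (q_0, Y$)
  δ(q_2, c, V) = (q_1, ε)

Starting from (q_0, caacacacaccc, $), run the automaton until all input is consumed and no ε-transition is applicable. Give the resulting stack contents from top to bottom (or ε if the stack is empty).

VVVY$

(q_0, caacacacaccc, $)
  read c, top $: go to q_0, push Y$ → (q_0, aacacacaccc, Y$)
  read a, top Y: go to q_2, push VY → (q_2, acacacaccc, VY$)
  read a, top V: go to q_1, push YV → (q_1, cacacaccc, YVY$)
  ε-move, top Y: go to q_1, push VV → (q_1, cacacaccc, VVVY$)
  read c, top V: go to q_2, push ε → (q_2, acacaccc, VVY$)
  read a, top V: go to q_1, push YV → (q_1, cacaccc, YVVY$)
  ε-move, top Y: go to q_1, push VV → (q_1, cacaccc, VVVVY$)
  read c, top V: go to q_2, push ε → (q_2, acaccc, VVVY$)
  read a, top V: go to q_1, push YV → (q_1, caccc, YVVVY$)
  ε-move, top Y: go to q_1, push VV → (q_1, caccc, VVVVVY$)
  read c, top V: go to q_2, push ε → (q_2, accc, VVVVY$)
  read a, top V: go to q_1, push YV → (q_1, ccc, YVVVVY$)
  ε-move, top Y: go to q_1, push VV → (q_1, ccc, VVVVVVY$)
  read c, top V: go to q_2, push ε → (q_2, cc, VVVVVY$)
  read c, top V: go to q_1, push ε → (q_1, c, VVVVY$)
  read c, top V: go to q_2, push ε → (q_2, ε, VVVY$)
All input consumed in state q_2 with stack VVVY$.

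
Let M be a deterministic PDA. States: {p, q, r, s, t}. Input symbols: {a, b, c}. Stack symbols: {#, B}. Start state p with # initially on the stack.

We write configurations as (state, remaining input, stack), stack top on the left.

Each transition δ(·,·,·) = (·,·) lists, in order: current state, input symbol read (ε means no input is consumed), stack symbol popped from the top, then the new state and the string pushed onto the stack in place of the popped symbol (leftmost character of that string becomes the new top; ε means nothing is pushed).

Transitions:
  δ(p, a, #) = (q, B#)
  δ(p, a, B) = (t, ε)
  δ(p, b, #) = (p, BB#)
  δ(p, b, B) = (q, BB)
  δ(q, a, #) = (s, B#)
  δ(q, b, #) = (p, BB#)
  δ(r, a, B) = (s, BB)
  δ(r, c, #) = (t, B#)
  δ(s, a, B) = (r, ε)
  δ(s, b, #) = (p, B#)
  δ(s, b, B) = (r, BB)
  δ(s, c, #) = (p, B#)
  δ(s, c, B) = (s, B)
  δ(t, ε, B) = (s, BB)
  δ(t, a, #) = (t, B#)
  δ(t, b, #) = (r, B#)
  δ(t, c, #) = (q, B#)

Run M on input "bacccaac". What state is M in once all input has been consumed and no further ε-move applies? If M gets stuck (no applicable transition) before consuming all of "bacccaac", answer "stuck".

s

(p, bacccaac, #)
  read b, top #: go to p, push BB# → (p, acccaac, BB#)
  read a, top B: go to t, push ε → (t, cccaac, B#)
  ε-move, top B: go to s, push BB → (s, cccaac, BB#)
  read c, top B: go to s, push B → (s, ccaac, BB#)
  read c, top B: go to s, push B → (s, caac, BB#)
  read c, top B: go to s, push B → (s, aac, BB#)
  read a, top B: go to r, push ε → (r, ac, B#)
  read a, top B: go to s, push BB → (s, c, BB#)
  read c, top B: go to s, push B → (s, ε, BB#)
All input consumed; M is in state s.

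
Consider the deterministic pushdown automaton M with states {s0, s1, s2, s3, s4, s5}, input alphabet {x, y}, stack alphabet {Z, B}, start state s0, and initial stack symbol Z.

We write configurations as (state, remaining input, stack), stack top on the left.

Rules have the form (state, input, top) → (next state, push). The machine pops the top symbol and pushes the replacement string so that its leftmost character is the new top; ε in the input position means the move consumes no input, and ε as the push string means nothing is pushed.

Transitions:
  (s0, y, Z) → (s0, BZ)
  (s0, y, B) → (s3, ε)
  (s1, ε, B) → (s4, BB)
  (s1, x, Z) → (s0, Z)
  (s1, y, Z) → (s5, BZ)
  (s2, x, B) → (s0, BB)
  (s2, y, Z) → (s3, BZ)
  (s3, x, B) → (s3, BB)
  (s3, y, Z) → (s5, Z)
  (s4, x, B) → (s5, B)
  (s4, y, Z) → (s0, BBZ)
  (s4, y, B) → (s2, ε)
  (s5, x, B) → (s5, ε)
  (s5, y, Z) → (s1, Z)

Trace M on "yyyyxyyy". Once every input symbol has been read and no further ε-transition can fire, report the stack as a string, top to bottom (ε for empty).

(s0, yyyyxyyy, Z)
  read y, top Z: go to s0, push BZ → (s0, yyyxyyy, BZ)
  read y, top B: go to s3, push ε → (s3, yyxyyy, Z)
  read y, top Z: go to s5, push Z → (s5, yxyyy, Z)
  read y, top Z: go to s1, push Z → (s1, xyyy, Z)
  read x, top Z: go to s0, push Z → (s0, yyy, Z)
  read y, top Z: go to s0, push BZ → (s0, yy, BZ)
  read y, top B: go to s3, push ε → (s3, y, Z)
  read y, top Z: go to s5, push Z → (s5, ε, Z)
All input consumed in state s5 with stack Z.

Z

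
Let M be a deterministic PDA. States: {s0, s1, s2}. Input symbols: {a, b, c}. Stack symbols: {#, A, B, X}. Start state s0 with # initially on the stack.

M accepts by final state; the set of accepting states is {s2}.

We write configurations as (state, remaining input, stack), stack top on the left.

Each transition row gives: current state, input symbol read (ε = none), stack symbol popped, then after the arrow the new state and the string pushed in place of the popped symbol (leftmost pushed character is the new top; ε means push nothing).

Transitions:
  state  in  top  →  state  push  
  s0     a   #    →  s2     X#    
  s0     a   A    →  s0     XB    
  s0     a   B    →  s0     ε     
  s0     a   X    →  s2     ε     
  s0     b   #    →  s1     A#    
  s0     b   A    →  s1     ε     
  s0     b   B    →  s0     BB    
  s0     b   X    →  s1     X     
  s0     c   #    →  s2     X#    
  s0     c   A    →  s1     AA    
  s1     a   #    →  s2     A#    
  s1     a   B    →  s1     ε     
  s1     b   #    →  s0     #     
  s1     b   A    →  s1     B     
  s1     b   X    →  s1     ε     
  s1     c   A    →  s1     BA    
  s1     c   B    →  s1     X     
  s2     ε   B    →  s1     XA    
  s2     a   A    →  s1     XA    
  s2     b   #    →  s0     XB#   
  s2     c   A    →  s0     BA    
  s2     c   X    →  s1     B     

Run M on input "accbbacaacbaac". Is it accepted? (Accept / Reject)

(s0, accbbacaacbaac, #)
  read a, top #: go to s2, push X# → (s2, ccbbacaacbaac, X#)
  read c, top X: go to s1, push B → (s1, cbbacaacbaac, B#)
  read c, top B: go to s1, push X → (s1, bbacaacbaac, X#)
  read b, top X: go to s1, push ε → (s1, bacaacbaac, #)
  read b, top #: go to s0, push # → (s0, acaacbaac, #)
  read a, top #: go to s2, push X# → (s2, caacbaac, X#)
  read c, top X: go to s1, push B → (s1, aacbaac, B#)
  read a, top B: go to s1, push ε → (s1, acbaac, #)
  read a, top #: go to s2, push A# → (s2, cbaac, A#)
  read c, top A: go to s0, push BA → (s0, baac, BA#)
  read b, top B: go to s0, push BB → (s0, aac, BBA#)
  read a, top B: go to s0, push ε → (s0, ac, BA#)
  read a, top B: go to s0, push ε → (s0, c, A#)
  read c, top A: go to s1, push AA → (s1, ε, AA#)
All input consumed; state s1 ∉ F and no further ε-move applies.

Reject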